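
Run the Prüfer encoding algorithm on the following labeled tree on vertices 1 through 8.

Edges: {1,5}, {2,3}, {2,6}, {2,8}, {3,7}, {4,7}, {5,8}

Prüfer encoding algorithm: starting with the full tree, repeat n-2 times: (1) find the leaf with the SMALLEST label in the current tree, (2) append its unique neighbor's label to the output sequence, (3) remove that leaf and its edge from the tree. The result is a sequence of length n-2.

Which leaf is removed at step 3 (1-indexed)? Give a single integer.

Step 1: current leaves = {1,4,6}. Remove leaf 1 (neighbor: 5).
Step 2: current leaves = {4,5,6}. Remove leaf 4 (neighbor: 7).
Step 3: current leaves = {5,6,7}. Remove leaf 5 (neighbor: 8).

Answer: 5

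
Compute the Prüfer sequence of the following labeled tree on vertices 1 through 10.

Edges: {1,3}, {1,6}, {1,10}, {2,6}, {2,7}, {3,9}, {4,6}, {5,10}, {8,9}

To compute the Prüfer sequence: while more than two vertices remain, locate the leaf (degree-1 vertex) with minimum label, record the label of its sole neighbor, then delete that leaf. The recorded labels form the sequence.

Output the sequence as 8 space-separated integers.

Step 1: leaves = {4,5,7,8}. Remove smallest leaf 4, emit neighbor 6.
Step 2: leaves = {5,7,8}. Remove smallest leaf 5, emit neighbor 10.
Step 3: leaves = {7,8,10}. Remove smallest leaf 7, emit neighbor 2.
Step 4: leaves = {2,8,10}. Remove smallest leaf 2, emit neighbor 6.
Step 5: leaves = {6,8,10}. Remove smallest leaf 6, emit neighbor 1.
Step 6: leaves = {8,10}. Remove smallest leaf 8, emit neighbor 9.
Step 7: leaves = {9,10}. Remove smallest leaf 9, emit neighbor 3.
Step 8: leaves = {3,10}. Remove smallest leaf 3, emit neighbor 1.
Done: 2 vertices remain (1, 10). Sequence = [6 10 2 6 1 9 3 1]

Answer: 6 10 2 6 1 9 3 1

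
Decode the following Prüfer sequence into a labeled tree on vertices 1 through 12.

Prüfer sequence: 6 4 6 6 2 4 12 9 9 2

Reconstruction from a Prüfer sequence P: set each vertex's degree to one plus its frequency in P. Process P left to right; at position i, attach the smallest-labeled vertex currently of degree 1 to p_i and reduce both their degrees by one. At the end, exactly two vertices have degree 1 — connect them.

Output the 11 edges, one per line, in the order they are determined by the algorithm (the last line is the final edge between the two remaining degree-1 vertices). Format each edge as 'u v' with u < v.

Answer: 1 6
3 4
5 6
6 7
2 6
4 8
4 12
9 10
9 11
2 9
2 12

Derivation:
Initial degrees: {1:1, 2:3, 3:1, 4:3, 5:1, 6:4, 7:1, 8:1, 9:3, 10:1, 11:1, 12:2}
Step 1: smallest deg-1 vertex = 1, p_1 = 6. Add edge {1,6}. Now deg[1]=0, deg[6]=3.
Step 2: smallest deg-1 vertex = 3, p_2 = 4. Add edge {3,4}. Now deg[3]=0, deg[4]=2.
Step 3: smallest deg-1 vertex = 5, p_3 = 6. Add edge {5,6}. Now deg[5]=0, deg[6]=2.
Step 4: smallest deg-1 vertex = 7, p_4 = 6. Add edge {6,7}. Now deg[7]=0, deg[6]=1.
Step 5: smallest deg-1 vertex = 6, p_5 = 2. Add edge {2,6}. Now deg[6]=0, deg[2]=2.
Step 6: smallest deg-1 vertex = 8, p_6 = 4. Add edge {4,8}. Now deg[8]=0, deg[4]=1.
Step 7: smallest deg-1 vertex = 4, p_7 = 12. Add edge {4,12}. Now deg[4]=0, deg[12]=1.
Step 8: smallest deg-1 vertex = 10, p_8 = 9. Add edge {9,10}. Now deg[10]=0, deg[9]=2.
Step 9: smallest deg-1 vertex = 11, p_9 = 9. Add edge {9,11}. Now deg[11]=0, deg[9]=1.
Step 10: smallest deg-1 vertex = 9, p_10 = 2. Add edge {2,9}. Now deg[9]=0, deg[2]=1.
Final: two remaining deg-1 vertices are 2, 12. Add edge {2,12}.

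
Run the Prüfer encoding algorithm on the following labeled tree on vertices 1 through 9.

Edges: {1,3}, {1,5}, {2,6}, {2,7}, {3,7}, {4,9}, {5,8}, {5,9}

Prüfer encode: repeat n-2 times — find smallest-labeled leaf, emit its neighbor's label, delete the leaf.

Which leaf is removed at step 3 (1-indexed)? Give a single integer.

Answer: 2

Derivation:
Step 1: current leaves = {4,6,8}. Remove leaf 4 (neighbor: 9).
Step 2: current leaves = {6,8,9}. Remove leaf 6 (neighbor: 2).
Step 3: current leaves = {2,8,9}. Remove leaf 2 (neighbor: 7).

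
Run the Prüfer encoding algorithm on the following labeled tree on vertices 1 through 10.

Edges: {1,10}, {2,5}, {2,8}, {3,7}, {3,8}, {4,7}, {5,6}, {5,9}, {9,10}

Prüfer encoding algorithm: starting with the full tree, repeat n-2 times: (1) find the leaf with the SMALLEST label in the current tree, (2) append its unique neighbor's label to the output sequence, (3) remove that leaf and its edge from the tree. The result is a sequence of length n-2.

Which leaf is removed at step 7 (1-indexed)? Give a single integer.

Step 1: current leaves = {1,4,6}. Remove leaf 1 (neighbor: 10).
Step 2: current leaves = {4,6,10}. Remove leaf 4 (neighbor: 7).
Step 3: current leaves = {6,7,10}. Remove leaf 6 (neighbor: 5).
Step 4: current leaves = {7,10}. Remove leaf 7 (neighbor: 3).
Step 5: current leaves = {3,10}. Remove leaf 3 (neighbor: 8).
Step 6: current leaves = {8,10}. Remove leaf 8 (neighbor: 2).
Step 7: current leaves = {2,10}. Remove leaf 2 (neighbor: 5).

Answer: 2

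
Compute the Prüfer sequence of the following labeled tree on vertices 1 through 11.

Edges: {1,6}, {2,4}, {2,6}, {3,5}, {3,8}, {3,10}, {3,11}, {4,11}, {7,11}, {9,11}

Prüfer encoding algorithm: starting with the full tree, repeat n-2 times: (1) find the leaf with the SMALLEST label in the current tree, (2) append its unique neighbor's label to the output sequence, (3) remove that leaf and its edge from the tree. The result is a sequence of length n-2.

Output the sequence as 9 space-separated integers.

Answer: 6 3 2 4 11 11 3 11 3

Derivation:
Step 1: leaves = {1,5,7,8,9,10}. Remove smallest leaf 1, emit neighbor 6.
Step 2: leaves = {5,6,7,8,9,10}. Remove smallest leaf 5, emit neighbor 3.
Step 3: leaves = {6,7,8,9,10}. Remove smallest leaf 6, emit neighbor 2.
Step 4: leaves = {2,7,8,9,10}. Remove smallest leaf 2, emit neighbor 4.
Step 5: leaves = {4,7,8,9,10}. Remove smallest leaf 4, emit neighbor 11.
Step 6: leaves = {7,8,9,10}. Remove smallest leaf 7, emit neighbor 11.
Step 7: leaves = {8,9,10}. Remove smallest leaf 8, emit neighbor 3.
Step 8: leaves = {9,10}. Remove smallest leaf 9, emit neighbor 11.
Step 9: leaves = {10,11}. Remove smallest leaf 10, emit neighbor 3.
Done: 2 vertices remain (3, 11). Sequence = [6 3 2 4 11 11 3 11 3]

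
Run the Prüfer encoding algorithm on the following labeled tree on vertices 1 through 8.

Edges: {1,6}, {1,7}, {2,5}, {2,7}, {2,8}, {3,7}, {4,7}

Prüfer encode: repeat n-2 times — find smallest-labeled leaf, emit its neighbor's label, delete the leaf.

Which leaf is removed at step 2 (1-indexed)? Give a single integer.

Step 1: current leaves = {3,4,5,6,8}. Remove leaf 3 (neighbor: 7).
Step 2: current leaves = {4,5,6,8}. Remove leaf 4 (neighbor: 7).

Answer: 4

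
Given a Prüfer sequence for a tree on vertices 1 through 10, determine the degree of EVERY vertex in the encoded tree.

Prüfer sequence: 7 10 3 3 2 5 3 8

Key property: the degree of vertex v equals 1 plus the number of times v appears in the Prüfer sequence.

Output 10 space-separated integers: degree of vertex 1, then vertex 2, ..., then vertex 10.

Answer: 1 2 4 1 2 1 2 2 1 2

Derivation:
p_1 = 7: count[7] becomes 1
p_2 = 10: count[10] becomes 1
p_3 = 3: count[3] becomes 1
p_4 = 3: count[3] becomes 2
p_5 = 2: count[2] becomes 1
p_6 = 5: count[5] becomes 1
p_7 = 3: count[3] becomes 3
p_8 = 8: count[8] becomes 1
Degrees (1 + count): deg[1]=1+0=1, deg[2]=1+1=2, deg[3]=1+3=4, deg[4]=1+0=1, deg[5]=1+1=2, deg[6]=1+0=1, deg[7]=1+1=2, deg[8]=1+1=2, deg[9]=1+0=1, deg[10]=1+1=2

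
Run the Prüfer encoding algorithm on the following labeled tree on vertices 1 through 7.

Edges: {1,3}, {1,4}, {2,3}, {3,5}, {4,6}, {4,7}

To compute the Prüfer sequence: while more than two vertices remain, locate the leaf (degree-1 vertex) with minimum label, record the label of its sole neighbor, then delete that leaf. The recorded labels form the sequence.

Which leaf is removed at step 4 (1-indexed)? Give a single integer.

Step 1: current leaves = {2,5,6,7}. Remove leaf 2 (neighbor: 3).
Step 2: current leaves = {5,6,7}. Remove leaf 5 (neighbor: 3).
Step 3: current leaves = {3,6,7}. Remove leaf 3 (neighbor: 1).
Step 4: current leaves = {1,6,7}. Remove leaf 1 (neighbor: 4).

Answer: 1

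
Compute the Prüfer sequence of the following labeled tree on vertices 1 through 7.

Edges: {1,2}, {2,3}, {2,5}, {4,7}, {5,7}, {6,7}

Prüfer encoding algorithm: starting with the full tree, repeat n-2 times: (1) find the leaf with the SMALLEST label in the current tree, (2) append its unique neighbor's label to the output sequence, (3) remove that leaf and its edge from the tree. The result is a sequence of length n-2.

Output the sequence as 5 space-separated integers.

Step 1: leaves = {1,3,4,6}. Remove smallest leaf 1, emit neighbor 2.
Step 2: leaves = {3,4,6}. Remove smallest leaf 3, emit neighbor 2.
Step 3: leaves = {2,4,6}. Remove smallest leaf 2, emit neighbor 5.
Step 4: leaves = {4,5,6}. Remove smallest leaf 4, emit neighbor 7.
Step 5: leaves = {5,6}. Remove smallest leaf 5, emit neighbor 7.
Done: 2 vertices remain (6, 7). Sequence = [2 2 5 7 7]

Answer: 2 2 5 7 7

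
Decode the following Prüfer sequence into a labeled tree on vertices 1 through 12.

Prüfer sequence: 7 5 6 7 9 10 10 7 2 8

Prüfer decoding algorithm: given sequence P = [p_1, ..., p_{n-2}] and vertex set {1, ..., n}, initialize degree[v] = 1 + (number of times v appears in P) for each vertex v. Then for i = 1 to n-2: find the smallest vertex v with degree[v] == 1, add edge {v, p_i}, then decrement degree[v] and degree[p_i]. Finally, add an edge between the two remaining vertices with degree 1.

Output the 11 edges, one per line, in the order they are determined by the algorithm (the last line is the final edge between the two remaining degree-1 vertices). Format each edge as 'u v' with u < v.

Initial degrees: {1:1, 2:2, 3:1, 4:1, 5:2, 6:2, 7:4, 8:2, 9:2, 10:3, 11:1, 12:1}
Step 1: smallest deg-1 vertex = 1, p_1 = 7. Add edge {1,7}. Now deg[1]=0, deg[7]=3.
Step 2: smallest deg-1 vertex = 3, p_2 = 5. Add edge {3,5}. Now deg[3]=0, deg[5]=1.
Step 3: smallest deg-1 vertex = 4, p_3 = 6. Add edge {4,6}. Now deg[4]=0, deg[6]=1.
Step 4: smallest deg-1 vertex = 5, p_4 = 7. Add edge {5,7}. Now deg[5]=0, deg[7]=2.
Step 5: smallest deg-1 vertex = 6, p_5 = 9. Add edge {6,9}. Now deg[6]=0, deg[9]=1.
Step 6: smallest deg-1 vertex = 9, p_6 = 10. Add edge {9,10}. Now deg[9]=0, deg[10]=2.
Step 7: smallest deg-1 vertex = 11, p_7 = 10. Add edge {10,11}. Now deg[11]=0, deg[10]=1.
Step 8: smallest deg-1 vertex = 10, p_8 = 7. Add edge {7,10}. Now deg[10]=0, deg[7]=1.
Step 9: smallest deg-1 vertex = 7, p_9 = 2. Add edge {2,7}. Now deg[7]=0, deg[2]=1.
Step 10: smallest deg-1 vertex = 2, p_10 = 8. Add edge {2,8}. Now deg[2]=0, deg[8]=1.
Final: two remaining deg-1 vertices are 8, 12. Add edge {8,12}.

Answer: 1 7
3 5
4 6
5 7
6 9
9 10
10 11
7 10
2 7
2 8
8 12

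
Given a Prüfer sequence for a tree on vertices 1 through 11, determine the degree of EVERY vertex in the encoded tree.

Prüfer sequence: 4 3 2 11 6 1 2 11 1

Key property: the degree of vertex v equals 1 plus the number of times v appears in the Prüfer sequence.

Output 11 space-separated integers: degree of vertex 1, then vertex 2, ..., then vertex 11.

p_1 = 4: count[4] becomes 1
p_2 = 3: count[3] becomes 1
p_3 = 2: count[2] becomes 1
p_4 = 11: count[11] becomes 1
p_5 = 6: count[6] becomes 1
p_6 = 1: count[1] becomes 1
p_7 = 2: count[2] becomes 2
p_8 = 11: count[11] becomes 2
p_9 = 1: count[1] becomes 2
Degrees (1 + count): deg[1]=1+2=3, deg[2]=1+2=3, deg[3]=1+1=2, deg[4]=1+1=2, deg[5]=1+0=1, deg[6]=1+1=2, deg[7]=1+0=1, deg[8]=1+0=1, deg[9]=1+0=1, deg[10]=1+0=1, deg[11]=1+2=3

Answer: 3 3 2 2 1 2 1 1 1 1 3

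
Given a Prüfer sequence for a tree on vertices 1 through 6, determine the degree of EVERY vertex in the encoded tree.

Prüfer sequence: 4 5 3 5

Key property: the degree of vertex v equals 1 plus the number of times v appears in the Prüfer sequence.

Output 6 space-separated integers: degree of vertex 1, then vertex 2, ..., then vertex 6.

p_1 = 4: count[4] becomes 1
p_2 = 5: count[5] becomes 1
p_3 = 3: count[3] becomes 1
p_4 = 5: count[5] becomes 2
Degrees (1 + count): deg[1]=1+0=1, deg[2]=1+0=1, deg[3]=1+1=2, deg[4]=1+1=2, deg[5]=1+2=3, deg[6]=1+0=1

Answer: 1 1 2 2 3 1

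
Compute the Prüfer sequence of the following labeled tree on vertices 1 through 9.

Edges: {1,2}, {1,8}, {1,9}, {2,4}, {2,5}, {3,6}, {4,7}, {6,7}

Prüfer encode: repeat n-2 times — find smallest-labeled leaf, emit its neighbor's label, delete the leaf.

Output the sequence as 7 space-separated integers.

Answer: 6 2 7 4 2 1 1

Derivation:
Step 1: leaves = {3,5,8,9}. Remove smallest leaf 3, emit neighbor 6.
Step 2: leaves = {5,6,8,9}. Remove smallest leaf 5, emit neighbor 2.
Step 3: leaves = {6,8,9}. Remove smallest leaf 6, emit neighbor 7.
Step 4: leaves = {7,8,9}. Remove smallest leaf 7, emit neighbor 4.
Step 5: leaves = {4,8,9}. Remove smallest leaf 4, emit neighbor 2.
Step 6: leaves = {2,8,9}. Remove smallest leaf 2, emit neighbor 1.
Step 7: leaves = {8,9}. Remove smallest leaf 8, emit neighbor 1.
Done: 2 vertices remain (1, 9). Sequence = [6 2 7 4 2 1 1]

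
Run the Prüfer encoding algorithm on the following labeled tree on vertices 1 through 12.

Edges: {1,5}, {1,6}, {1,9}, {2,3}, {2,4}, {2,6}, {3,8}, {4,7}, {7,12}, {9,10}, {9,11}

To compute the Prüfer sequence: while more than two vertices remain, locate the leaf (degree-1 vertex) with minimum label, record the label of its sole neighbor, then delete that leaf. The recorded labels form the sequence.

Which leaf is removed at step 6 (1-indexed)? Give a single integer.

Answer: 9

Derivation:
Step 1: current leaves = {5,8,10,11,12}. Remove leaf 5 (neighbor: 1).
Step 2: current leaves = {8,10,11,12}. Remove leaf 8 (neighbor: 3).
Step 3: current leaves = {3,10,11,12}. Remove leaf 3 (neighbor: 2).
Step 4: current leaves = {10,11,12}. Remove leaf 10 (neighbor: 9).
Step 5: current leaves = {11,12}. Remove leaf 11 (neighbor: 9).
Step 6: current leaves = {9,12}. Remove leaf 9 (neighbor: 1).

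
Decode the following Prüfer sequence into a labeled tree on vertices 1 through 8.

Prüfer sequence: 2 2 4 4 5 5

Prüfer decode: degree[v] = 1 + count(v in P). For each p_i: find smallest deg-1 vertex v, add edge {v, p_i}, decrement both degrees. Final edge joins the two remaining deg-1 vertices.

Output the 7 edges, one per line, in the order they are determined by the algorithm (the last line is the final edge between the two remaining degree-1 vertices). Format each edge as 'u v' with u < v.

Answer: 1 2
2 3
2 4
4 6
4 5
5 7
5 8

Derivation:
Initial degrees: {1:1, 2:3, 3:1, 4:3, 5:3, 6:1, 7:1, 8:1}
Step 1: smallest deg-1 vertex = 1, p_1 = 2. Add edge {1,2}. Now deg[1]=0, deg[2]=2.
Step 2: smallest deg-1 vertex = 3, p_2 = 2. Add edge {2,3}. Now deg[3]=0, deg[2]=1.
Step 3: smallest deg-1 vertex = 2, p_3 = 4. Add edge {2,4}. Now deg[2]=0, deg[4]=2.
Step 4: smallest deg-1 vertex = 6, p_4 = 4. Add edge {4,6}. Now deg[6]=0, deg[4]=1.
Step 5: smallest deg-1 vertex = 4, p_5 = 5. Add edge {4,5}. Now deg[4]=0, deg[5]=2.
Step 6: smallest deg-1 vertex = 7, p_6 = 5. Add edge {5,7}. Now deg[7]=0, deg[5]=1.
Final: two remaining deg-1 vertices are 5, 8. Add edge {5,8}.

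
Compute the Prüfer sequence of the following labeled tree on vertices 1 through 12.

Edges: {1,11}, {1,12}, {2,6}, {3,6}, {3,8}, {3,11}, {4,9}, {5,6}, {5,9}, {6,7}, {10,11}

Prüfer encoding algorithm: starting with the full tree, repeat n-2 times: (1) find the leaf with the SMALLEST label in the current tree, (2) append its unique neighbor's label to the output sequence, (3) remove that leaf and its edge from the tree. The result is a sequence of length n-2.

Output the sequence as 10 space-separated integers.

Answer: 6 9 6 3 5 6 3 11 11 1

Derivation:
Step 1: leaves = {2,4,7,8,10,12}. Remove smallest leaf 2, emit neighbor 6.
Step 2: leaves = {4,7,8,10,12}. Remove smallest leaf 4, emit neighbor 9.
Step 3: leaves = {7,8,9,10,12}. Remove smallest leaf 7, emit neighbor 6.
Step 4: leaves = {8,9,10,12}. Remove smallest leaf 8, emit neighbor 3.
Step 5: leaves = {9,10,12}. Remove smallest leaf 9, emit neighbor 5.
Step 6: leaves = {5,10,12}. Remove smallest leaf 5, emit neighbor 6.
Step 7: leaves = {6,10,12}. Remove smallest leaf 6, emit neighbor 3.
Step 8: leaves = {3,10,12}. Remove smallest leaf 3, emit neighbor 11.
Step 9: leaves = {10,12}. Remove smallest leaf 10, emit neighbor 11.
Step 10: leaves = {11,12}. Remove smallest leaf 11, emit neighbor 1.
Done: 2 vertices remain (1, 12). Sequence = [6 9 6 3 5 6 3 11 11 1]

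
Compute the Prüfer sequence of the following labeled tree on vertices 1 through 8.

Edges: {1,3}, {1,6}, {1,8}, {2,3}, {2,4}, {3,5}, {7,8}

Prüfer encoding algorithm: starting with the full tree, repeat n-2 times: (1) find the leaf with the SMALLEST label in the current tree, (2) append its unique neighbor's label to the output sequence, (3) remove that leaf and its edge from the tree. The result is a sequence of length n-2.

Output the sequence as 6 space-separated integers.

Answer: 2 3 3 1 1 8

Derivation:
Step 1: leaves = {4,5,6,7}. Remove smallest leaf 4, emit neighbor 2.
Step 2: leaves = {2,5,6,7}. Remove smallest leaf 2, emit neighbor 3.
Step 3: leaves = {5,6,7}. Remove smallest leaf 5, emit neighbor 3.
Step 4: leaves = {3,6,7}. Remove smallest leaf 3, emit neighbor 1.
Step 5: leaves = {6,7}. Remove smallest leaf 6, emit neighbor 1.
Step 6: leaves = {1,7}. Remove smallest leaf 1, emit neighbor 8.
Done: 2 vertices remain (7, 8). Sequence = [2 3 3 1 1 8]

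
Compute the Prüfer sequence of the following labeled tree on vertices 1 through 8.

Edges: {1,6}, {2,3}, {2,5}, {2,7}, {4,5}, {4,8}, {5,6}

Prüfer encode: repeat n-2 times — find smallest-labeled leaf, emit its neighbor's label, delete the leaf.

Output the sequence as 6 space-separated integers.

Step 1: leaves = {1,3,7,8}. Remove smallest leaf 1, emit neighbor 6.
Step 2: leaves = {3,6,7,8}. Remove smallest leaf 3, emit neighbor 2.
Step 3: leaves = {6,7,8}. Remove smallest leaf 6, emit neighbor 5.
Step 4: leaves = {7,8}. Remove smallest leaf 7, emit neighbor 2.
Step 5: leaves = {2,8}. Remove smallest leaf 2, emit neighbor 5.
Step 6: leaves = {5,8}. Remove smallest leaf 5, emit neighbor 4.
Done: 2 vertices remain (4, 8). Sequence = [6 2 5 2 5 4]

Answer: 6 2 5 2 5 4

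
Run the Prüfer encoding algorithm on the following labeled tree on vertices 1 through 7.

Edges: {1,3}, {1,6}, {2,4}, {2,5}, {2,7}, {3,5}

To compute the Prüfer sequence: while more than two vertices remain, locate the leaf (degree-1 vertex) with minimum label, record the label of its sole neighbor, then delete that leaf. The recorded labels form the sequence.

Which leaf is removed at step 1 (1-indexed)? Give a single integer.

Answer: 4

Derivation:
Step 1: current leaves = {4,6,7}. Remove leaf 4 (neighbor: 2).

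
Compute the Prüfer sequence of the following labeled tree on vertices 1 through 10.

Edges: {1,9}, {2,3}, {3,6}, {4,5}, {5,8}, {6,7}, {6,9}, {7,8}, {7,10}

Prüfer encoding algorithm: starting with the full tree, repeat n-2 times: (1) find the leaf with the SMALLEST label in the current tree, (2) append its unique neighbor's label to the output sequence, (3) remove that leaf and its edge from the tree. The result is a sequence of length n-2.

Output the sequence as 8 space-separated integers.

Step 1: leaves = {1,2,4,10}. Remove smallest leaf 1, emit neighbor 9.
Step 2: leaves = {2,4,9,10}. Remove smallest leaf 2, emit neighbor 3.
Step 3: leaves = {3,4,9,10}. Remove smallest leaf 3, emit neighbor 6.
Step 4: leaves = {4,9,10}. Remove smallest leaf 4, emit neighbor 5.
Step 5: leaves = {5,9,10}. Remove smallest leaf 5, emit neighbor 8.
Step 6: leaves = {8,9,10}. Remove smallest leaf 8, emit neighbor 7.
Step 7: leaves = {9,10}. Remove smallest leaf 9, emit neighbor 6.
Step 8: leaves = {6,10}. Remove smallest leaf 6, emit neighbor 7.
Done: 2 vertices remain (7, 10). Sequence = [9 3 6 5 8 7 6 7]

Answer: 9 3 6 5 8 7 6 7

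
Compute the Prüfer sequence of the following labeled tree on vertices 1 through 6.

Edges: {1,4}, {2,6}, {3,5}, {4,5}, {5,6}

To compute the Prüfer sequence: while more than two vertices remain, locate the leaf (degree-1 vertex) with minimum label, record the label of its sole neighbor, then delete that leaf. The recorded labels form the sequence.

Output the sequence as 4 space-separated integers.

Answer: 4 6 5 5

Derivation:
Step 1: leaves = {1,2,3}. Remove smallest leaf 1, emit neighbor 4.
Step 2: leaves = {2,3,4}. Remove smallest leaf 2, emit neighbor 6.
Step 3: leaves = {3,4,6}. Remove smallest leaf 3, emit neighbor 5.
Step 4: leaves = {4,6}. Remove smallest leaf 4, emit neighbor 5.
Done: 2 vertices remain (5, 6). Sequence = [4 6 5 5]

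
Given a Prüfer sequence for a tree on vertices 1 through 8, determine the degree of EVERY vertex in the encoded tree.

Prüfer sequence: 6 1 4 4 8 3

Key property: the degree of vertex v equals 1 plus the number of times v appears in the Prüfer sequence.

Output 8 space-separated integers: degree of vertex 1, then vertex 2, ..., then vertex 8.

Answer: 2 1 2 3 1 2 1 2

Derivation:
p_1 = 6: count[6] becomes 1
p_2 = 1: count[1] becomes 1
p_3 = 4: count[4] becomes 1
p_4 = 4: count[4] becomes 2
p_5 = 8: count[8] becomes 1
p_6 = 3: count[3] becomes 1
Degrees (1 + count): deg[1]=1+1=2, deg[2]=1+0=1, deg[3]=1+1=2, deg[4]=1+2=3, deg[5]=1+0=1, deg[6]=1+1=2, deg[7]=1+0=1, deg[8]=1+1=2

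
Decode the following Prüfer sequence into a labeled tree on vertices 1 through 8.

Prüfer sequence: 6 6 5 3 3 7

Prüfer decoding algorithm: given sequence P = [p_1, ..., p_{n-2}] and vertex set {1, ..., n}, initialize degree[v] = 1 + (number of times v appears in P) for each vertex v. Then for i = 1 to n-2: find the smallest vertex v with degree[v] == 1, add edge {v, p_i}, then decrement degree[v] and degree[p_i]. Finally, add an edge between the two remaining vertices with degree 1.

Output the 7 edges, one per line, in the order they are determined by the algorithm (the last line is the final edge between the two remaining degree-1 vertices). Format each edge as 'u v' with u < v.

Answer: 1 6
2 6
4 5
3 5
3 6
3 7
7 8

Derivation:
Initial degrees: {1:1, 2:1, 3:3, 4:1, 5:2, 6:3, 7:2, 8:1}
Step 1: smallest deg-1 vertex = 1, p_1 = 6. Add edge {1,6}. Now deg[1]=0, deg[6]=2.
Step 2: smallest deg-1 vertex = 2, p_2 = 6. Add edge {2,6}. Now deg[2]=0, deg[6]=1.
Step 3: smallest deg-1 vertex = 4, p_3 = 5. Add edge {4,5}. Now deg[4]=0, deg[5]=1.
Step 4: smallest deg-1 vertex = 5, p_4 = 3. Add edge {3,5}. Now deg[5]=0, deg[3]=2.
Step 5: smallest deg-1 vertex = 6, p_5 = 3. Add edge {3,6}. Now deg[6]=0, deg[3]=1.
Step 6: smallest deg-1 vertex = 3, p_6 = 7. Add edge {3,7}. Now deg[3]=0, deg[7]=1.
Final: two remaining deg-1 vertices are 7, 8. Add edge {7,8}.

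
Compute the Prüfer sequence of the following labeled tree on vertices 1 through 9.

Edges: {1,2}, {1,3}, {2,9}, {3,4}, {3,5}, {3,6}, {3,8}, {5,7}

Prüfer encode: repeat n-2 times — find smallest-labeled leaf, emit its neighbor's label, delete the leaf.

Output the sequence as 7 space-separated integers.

Answer: 3 3 5 3 3 1 2

Derivation:
Step 1: leaves = {4,6,7,8,9}. Remove smallest leaf 4, emit neighbor 3.
Step 2: leaves = {6,7,8,9}. Remove smallest leaf 6, emit neighbor 3.
Step 3: leaves = {7,8,9}. Remove smallest leaf 7, emit neighbor 5.
Step 4: leaves = {5,8,9}. Remove smallest leaf 5, emit neighbor 3.
Step 5: leaves = {8,9}. Remove smallest leaf 8, emit neighbor 3.
Step 6: leaves = {3,9}. Remove smallest leaf 3, emit neighbor 1.
Step 7: leaves = {1,9}. Remove smallest leaf 1, emit neighbor 2.
Done: 2 vertices remain (2, 9). Sequence = [3 3 5 3 3 1 2]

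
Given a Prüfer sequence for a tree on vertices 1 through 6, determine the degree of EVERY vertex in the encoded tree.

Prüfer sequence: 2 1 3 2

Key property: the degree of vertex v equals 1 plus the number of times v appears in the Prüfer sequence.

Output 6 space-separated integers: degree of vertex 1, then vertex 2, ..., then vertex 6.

p_1 = 2: count[2] becomes 1
p_2 = 1: count[1] becomes 1
p_3 = 3: count[3] becomes 1
p_4 = 2: count[2] becomes 2
Degrees (1 + count): deg[1]=1+1=2, deg[2]=1+2=3, deg[3]=1+1=2, deg[4]=1+0=1, deg[5]=1+0=1, deg[6]=1+0=1

Answer: 2 3 2 1 1 1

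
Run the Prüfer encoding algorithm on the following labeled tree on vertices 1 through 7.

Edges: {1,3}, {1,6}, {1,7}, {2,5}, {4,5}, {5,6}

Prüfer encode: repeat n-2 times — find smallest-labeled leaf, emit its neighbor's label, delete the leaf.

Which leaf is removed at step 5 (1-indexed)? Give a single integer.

Answer: 6

Derivation:
Step 1: current leaves = {2,3,4,7}. Remove leaf 2 (neighbor: 5).
Step 2: current leaves = {3,4,7}. Remove leaf 3 (neighbor: 1).
Step 3: current leaves = {4,7}. Remove leaf 4 (neighbor: 5).
Step 4: current leaves = {5,7}. Remove leaf 5 (neighbor: 6).
Step 5: current leaves = {6,7}. Remove leaf 6 (neighbor: 1).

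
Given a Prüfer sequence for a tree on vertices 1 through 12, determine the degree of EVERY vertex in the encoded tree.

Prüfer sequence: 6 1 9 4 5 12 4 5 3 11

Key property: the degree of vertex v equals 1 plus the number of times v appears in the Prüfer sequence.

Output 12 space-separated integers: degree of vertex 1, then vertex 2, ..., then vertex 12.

p_1 = 6: count[6] becomes 1
p_2 = 1: count[1] becomes 1
p_3 = 9: count[9] becomes 1
p_4 = 4: count[4] becomes 1
p_5 = 5: count[5] becomes 1
p_6 = 12: count[12] becomes 1
p_7 = 4: count[4] becomes 2
p_8 = 5: count[5] becomes 2
p_9 = 3: count[3] becomes 1
p_10 = 11: count[11] becomes 1
Degrees (1 + count): deg[1]=1+1=2, deg[2]=1+0=1, deg[3]=1+1=2, deg[4]=1+2=3, deg[5]=1+2=3, deg[6]=1+1=2, deg[7]=1+0=1, deg[8]=1+0=1, deg[9]=1+1=2, deg[10]=1+0=1, deg[11]=1+1=2, deg[12]=1+1=2

Answer: 2 1 2 3 3 2 1 1 2 1 2 2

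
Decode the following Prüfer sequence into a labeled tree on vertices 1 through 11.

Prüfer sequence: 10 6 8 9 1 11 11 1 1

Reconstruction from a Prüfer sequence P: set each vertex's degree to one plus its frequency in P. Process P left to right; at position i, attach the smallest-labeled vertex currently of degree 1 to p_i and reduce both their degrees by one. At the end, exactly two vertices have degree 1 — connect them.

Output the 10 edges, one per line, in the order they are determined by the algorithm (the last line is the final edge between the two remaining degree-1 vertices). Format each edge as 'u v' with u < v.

Answer: 2 10
3 6
4 8
5 9
1 6
7 11
8 11
1 9
1 10
1 11

Derivation:
Initial degrees: {1:4, 2:1, 3:1, 4:1, 5:1, 6:2, 7:1, 8:2, 9:2, 10:2, 11:3}
Step 1: smallest deg-1 vertex = 2, p_1 = 10. Add edge {2,10}. Now deg[2]=0, deg[10]=1.
Step 2: smallest deg-1 vertex = 3, p_2 = 6. Add edge {3,6}. Now deg[3]=0, deg[6]=1.
Step 3: smallest deg-1 vertex = 4, p_3 = 8. Add edge {4,8}. Now deg[4]=0, deg[8]=1.
Step 4: smallest deg-1 vertex = 5, p_4 = 9. Add edge {5,9}. Now deg[5]=0, deg[9]=1.
Step 5: smallest deg-1 vertex = 6, p_5 = 1. Add edge {1,6}. Now deg[6]=0, deg[1]=3.
Step 6: smallest deg-1 vertex = 7, p_6 = 11. Add edge {7,11}. Now deg[7]=0, deg[11]=2.
Step 7: smallest deg-1 vertex = 8, p_7 = 11. Add edge {8,11}. Now deg[8]=0, deg[11]=1.
Step 8: smallest deg-1 vertex = 9, p_8 = 1. Add edge {1,9}. Now deg[9]=0, deg[1]=2.
Step 9: smallest deg-1 vertex = 10, p_9 = 1. Add edge {1,10}. Now deg[10]=0, deg[1]=1.
Final: two remaining deg-1 vertices are 1, 11. Add edge {1,11}.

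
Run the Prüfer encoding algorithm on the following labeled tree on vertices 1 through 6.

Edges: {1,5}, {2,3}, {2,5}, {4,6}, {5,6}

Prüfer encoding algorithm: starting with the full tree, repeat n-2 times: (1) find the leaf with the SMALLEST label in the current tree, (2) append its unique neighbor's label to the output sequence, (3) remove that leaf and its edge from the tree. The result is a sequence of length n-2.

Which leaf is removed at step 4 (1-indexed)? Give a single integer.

Answer: 4

Derivation:
Step 1: current leaves = {1,3,4}. Remove leaf 1 (neighbor: 5).
Step 2: current leaves = {3,4}. Remove leaf 3 (neighbor: 2).
Step 3: current leaves = {2,4}. Remove leaf 2 (neighbor: 5).
Step 4: current leaves = {4,5}. Remove leaf 4 (neighbor: 6).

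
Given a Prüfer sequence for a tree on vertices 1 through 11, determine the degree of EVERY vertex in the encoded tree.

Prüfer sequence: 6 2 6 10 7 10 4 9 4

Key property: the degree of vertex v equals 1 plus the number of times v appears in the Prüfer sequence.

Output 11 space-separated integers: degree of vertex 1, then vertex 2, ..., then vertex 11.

Answer: 1 2 1 3 1 3 2 1 2 3 1

Derivation:
p_1 = 6: count[6] becomes 1
p_2 = 2: count[2] becomes 1
p_3 = 6: count[6] becomes 2
p_4 = 10: count[10] becomes 1
p_5 = 7: count[7] becomes 1
p_6 = 10: count[10] becomes 2
p_7 = 4: count[4] becomes 1
p_8 = 9: count[9] becomes 1
p_9 = 4: count[4] becomes 2
Degrees (1 + count): deg[1]=1+0=1, deg[2]=1+1=2, deg[3]=1+0=1, deg[4]=1+2=3, deg[5]=1+0=1, deg[6]=1+2=3, deg[7]=1+1=2, deg[8]=1+0=1, deg[9]=1+1=2, deg[10]=1+2=3, deg[11]=1+0=1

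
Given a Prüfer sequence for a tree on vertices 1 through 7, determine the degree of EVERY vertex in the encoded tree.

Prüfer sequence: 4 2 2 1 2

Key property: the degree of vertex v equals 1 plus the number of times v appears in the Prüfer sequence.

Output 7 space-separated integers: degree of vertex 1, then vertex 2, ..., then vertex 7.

Answer: 2 4 1 2 1 1 1

Derivation:
p_1 = 4: count[4] becomes 1
p_2 = 2: count[2] becomes 1
p_3 = 2: count[2] becomes 2
p_4 = 1: count[1] becomes 1
p_5 = 2: count[2] becomes 3
Degrees (1 + count): deg[1]=1+1=2, deg[2]=1+3=4, deg[3]=1+0=1, deg[4]=1+1=2, deg[5]=1+0=1, deg[6]=1+0=1, deg[7]=1+0=1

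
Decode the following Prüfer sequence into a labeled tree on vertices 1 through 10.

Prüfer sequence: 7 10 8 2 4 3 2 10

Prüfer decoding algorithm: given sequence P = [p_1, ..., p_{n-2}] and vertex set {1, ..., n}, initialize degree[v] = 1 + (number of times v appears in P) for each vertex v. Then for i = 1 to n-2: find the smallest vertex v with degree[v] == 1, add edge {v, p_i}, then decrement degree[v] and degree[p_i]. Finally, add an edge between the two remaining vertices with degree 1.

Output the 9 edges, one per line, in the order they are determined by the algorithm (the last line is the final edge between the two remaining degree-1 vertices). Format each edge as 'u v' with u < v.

Initial degrees: {1:1, 2:3, 3:2, 4:2, 5:1, 6:1, 7:2, 8:2, 9:1, 10:3}
Step 1: smallest deg-1 vertex = 1, p_1 = 7. Add edge {1,7}. Now deg[1]=0, deg[7]=1.
Step 2: smallest deg-1 vertex = 5, p_2 = 10. Add edge {5,10}. Now deg[5]=0, deg[10]=2.
Step 3: smallest deg-1 vertex = 6, p_3 = 8. Add edge {6,8}. Now deg[6]=0, deg[8]=1.
Step 4: smallest deg-1 vertex = 7, p_4 = 2. Add edge {2,7}. Now deg[7]=0, deg[2]=2.
Step 5: smallest deg-1 vertex = 8, p_5 = 4. Add edge {4,8}. Now deg[8]=0, deg[4]=1.
Step 6: smallest deg-1 vertex = 4, p_6 = 3. Add edge {3,4}. Now deg[4]=0, deg[3]=1.
Step 7: smallest deg-1 vertex = 3, p_7 = 2. Add edge {2,3}. Now deg[3]=0, deg[2]=1.
Step 8: smallest deg-1 vertex = 2, p_8 = 10. Add edge {2,10}. Now deg[2]=0, deg[10]=1.
Final: two remaining deg-1 vertices are 9, 10. Add edge {9,10}.

Answer: 1 7
5 10
6 8
2 7
4 8
3 4
2 3
2 10
9 10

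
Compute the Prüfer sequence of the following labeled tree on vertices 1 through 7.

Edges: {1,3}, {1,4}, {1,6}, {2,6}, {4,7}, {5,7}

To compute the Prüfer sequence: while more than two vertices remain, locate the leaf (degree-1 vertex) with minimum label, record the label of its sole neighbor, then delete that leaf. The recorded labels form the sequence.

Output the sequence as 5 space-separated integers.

Step 1: leaves = {2,3,5}. Remove smallest leaf 2, emit neighbor 6.
Step 2: leaves = {3,5,6}. Remove smallest leaf 3, emit neighbor 1.
Step 3: leaves = {5,6}. Remove smallest leaf 5, emit neighbor 7.
Step 4: leaves = {6,7}. Remove smallest leaf 6, emit neighbor 1.
Step 5: leaves = {1,7}. Remove smallest leaf 1, emit neighbor 4.
Done: 2 vertices remain (4, 7). Sequence = [6 1 7 1 4]

Answer: 6 1 7 1 4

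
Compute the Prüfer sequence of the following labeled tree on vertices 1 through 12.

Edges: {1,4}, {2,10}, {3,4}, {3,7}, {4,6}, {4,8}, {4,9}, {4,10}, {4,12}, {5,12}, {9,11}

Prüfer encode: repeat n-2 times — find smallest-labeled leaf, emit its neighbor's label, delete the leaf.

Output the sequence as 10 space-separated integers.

Step 1: leaves = {1,2,5,6,7,8,11}. Remove smallest leaf 1, emit neighbor 4.
Step 2: leaves = {2,5,6,7,8,11}. Remove smallest leaf 2, emit neighbor 10.
Step 3: leaves = {5,6,7,8,10,11}. Remove smallest leaf 5, emit neighbor 12.
Step 4: leaves = {6,7,8,10,11,12}. Remove smallest leaf 6, emit neighbor 4.
Step 5: leaves = {7,8,10,11,12}. Remove smallest leaf 7, emit neighbor 3.
Step 6: leaves = {3,8,10,11,12}. Remove smallest leaf 3, emit neighbor 4.
Step 7: leaves = {8,10,11,12}. Remove smallest leaf 8, emit neighbor 4.
Step 8: leaves = {10,11,12}. Remove smallest leaf 10, emit neighbor 4.
Step 9: leaves = {11,12}. Remove smallest leaf 11, emit neighbor 9.
Step 10: leaves = {9,12}. Remove smallest leaf 9, emit neighbor 4.
Done: 2 vertices remain (4, 12). Sequence = [4 10 12 4 3 4 4 4 9 4]

Answer: 4 10 12 4 3 4 4 4 9 4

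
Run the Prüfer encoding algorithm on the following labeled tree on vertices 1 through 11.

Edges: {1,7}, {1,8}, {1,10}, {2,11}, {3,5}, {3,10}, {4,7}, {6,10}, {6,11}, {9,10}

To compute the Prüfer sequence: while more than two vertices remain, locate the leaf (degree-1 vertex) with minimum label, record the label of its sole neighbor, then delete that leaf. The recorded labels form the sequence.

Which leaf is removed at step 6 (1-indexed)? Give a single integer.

Step 1: current leaves = {2,4,5,8,9}. Remove leaf 2 (neighbor: 11).
Step 2: current leaves = {4,5,8,9,11}. Remove leaf 4 (neighbor: 7).
Step 3: current leaves = {5,7,8,9,11}. Remove leaf 5 (neighbor: 3).
Step 4: current leaves = {3,7,8,9,11}. Remove leaf 3 (neighbor: 10).
Step 5: current leaves = {7,8,9,11}. Remove leaf 7 (neighbor: 1).
Step 6: current leaves = {8,9,11}. Remove leaf 8 (neighbor: 1).

Answer: 8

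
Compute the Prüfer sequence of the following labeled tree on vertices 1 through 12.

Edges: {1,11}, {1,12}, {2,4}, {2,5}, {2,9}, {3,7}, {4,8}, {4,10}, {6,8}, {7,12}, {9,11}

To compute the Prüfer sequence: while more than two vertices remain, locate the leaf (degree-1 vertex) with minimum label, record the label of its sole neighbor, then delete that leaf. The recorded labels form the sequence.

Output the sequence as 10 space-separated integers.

Answer: 7 2 8 12 4 4 2 9 11 1

Derivation:
Step 1: leaves = {3,5,6,10}. Remove smallest leaf 3, emit neighbor 7.
Step 2: leaves = {5,6,7,10}. Remove smallest leaf 5, emit neighbor 2.
Step 3: leaves = {6,7,10}. Remove smallest leaf 6, emit neighbor 8.
Step 4: leaves = {7,8,10}. Remove smallest leaf 7, emit neighbor 12.
Step 5: leaves = {8,10,12}. Remove smallest leaf 8, emit neighbor 4.
Step 6: leaves = {10,12}. Remove smallest leaf 10, emit neighbor 4.
Step 7: leaves = {4,12}. Remove smallest leaf 4, emit neighbor 2.
Step 8: leaves = {2,12}. Remove smallest leaf 2, emit neighbor 9.
Step 9: leaves = {9,12}. Remove smallest leaf 9, emit neighbor 11.
Step 10: leaves = {11,12}. Remove smallest leaf 11, emit neighbor 1.
Done: 2 vertices remain (1, 12). Sequence = [7 2 8 12 4 4 2 9 11 1]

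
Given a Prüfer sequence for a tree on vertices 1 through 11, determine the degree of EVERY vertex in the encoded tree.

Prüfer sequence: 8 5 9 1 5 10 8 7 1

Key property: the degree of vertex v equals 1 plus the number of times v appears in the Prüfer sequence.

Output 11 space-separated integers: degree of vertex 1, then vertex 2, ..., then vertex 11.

p_1 = 8: count[8] becomes 1
p_2 = 5: count[5] becomes 1
p_3 = 9: count[9] becomes 1
p_4 = 1: count[1] becomes 1
p_5 = 5: count[5] becomes 2
p_6 = 10: count[10] becomes 1
p_7 = 8: count[8] becomes 2
p_8 = 7: count[7] becomes 1
p_9 = 1: count[1] becomes 2
Degrees (1 + count): deg[1]=1+2=3, deg[2]=1+0=1, deg[3]=1+0=1, deg[4]=1+0=1, deg[5]=1+2=3, deg[6]=1+0=1, deg[7]=1+1=2, deg[8]=1+2=3, deg[9]=1+1=2, deg[10]=1+1=2, deg[11]=1+0=1

Answer: 3 1 1 1 3 1 2 3 2 2 1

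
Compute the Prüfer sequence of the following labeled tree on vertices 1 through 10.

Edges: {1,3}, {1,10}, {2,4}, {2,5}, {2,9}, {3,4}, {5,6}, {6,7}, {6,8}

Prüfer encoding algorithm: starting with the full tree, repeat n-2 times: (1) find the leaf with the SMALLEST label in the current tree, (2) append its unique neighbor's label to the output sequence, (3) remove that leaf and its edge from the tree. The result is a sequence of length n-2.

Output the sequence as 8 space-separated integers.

Step 1: leaves = {7,8,9,10}. Remove smallest leaf 7, emit neighbor 6.
Step 2: leaves = {8,9,10}. Remove smallest leaf 8, emit neighbor 6.
Step 3: leaves = {6,9,10}. Remove smallest leaf 6, emit neighbor 5.
Step 4: leaves = {5,9,10}. Remove smallest leaf 5, emit neighbor 2.
Step 5: leaves = {9,10}. Remove smallest leaf 9, emit neighbor 2.
Step 6: leaves = {2,10}. Remove smallest leaf 2, emit neighbor 4.
Step 7: leaves = {4,10}. Remove smallest leaf 4, emit neighbor 3.
Step 8: leaves = {3,10}. Remove smallest leaf 3, emit neighbor 1.
Done: 2 vertices remain (1, 10). Sequence = [6 6 5 2 2 4 3 1]

Answer: 6 6 5 2 2 4 3 1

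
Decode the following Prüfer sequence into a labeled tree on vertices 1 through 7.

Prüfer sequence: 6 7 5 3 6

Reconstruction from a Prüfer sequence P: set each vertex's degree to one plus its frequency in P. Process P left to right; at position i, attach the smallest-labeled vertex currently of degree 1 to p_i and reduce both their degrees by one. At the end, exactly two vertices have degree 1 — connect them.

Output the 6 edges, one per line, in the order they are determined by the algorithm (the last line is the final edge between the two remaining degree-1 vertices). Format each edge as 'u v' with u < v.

Initial degrees: {1:1, 2:1, 3:2, 4:1, 5:2, 6:3, 7:2}
Step 1: smallest deg-1 vertex = 1, p_1 = 6. Add edge {1,6}. Now deg[1]=0, deg[6]=2.
Step 2: smallest deg-1 vertex = 2, p_2 = 7. Add edge {2,7}. Now deg[2]=0, deg[7]=1.
Step 3: smallest deg-1 vertex = 4, p_3 = 5. Add edge {4,5}. Now deg[4]=0, deg[5]=1.
Step 4: smallest deg-1 vertex = 5, p_4 = 3. Add edge {3,5}. Now deg[5]=0, deg[3]=1.
Step 5: smallest deg-1 vertex = 3, p_5 = 6. Add edge {3,6}. Now deg[3]=0, deg[6]=1.
Final: two remaining deg-1 vertices are 6, 7. Add edge {6,7}.

Answer: 1 6
2 7
4 5
3 5
3 6
6 7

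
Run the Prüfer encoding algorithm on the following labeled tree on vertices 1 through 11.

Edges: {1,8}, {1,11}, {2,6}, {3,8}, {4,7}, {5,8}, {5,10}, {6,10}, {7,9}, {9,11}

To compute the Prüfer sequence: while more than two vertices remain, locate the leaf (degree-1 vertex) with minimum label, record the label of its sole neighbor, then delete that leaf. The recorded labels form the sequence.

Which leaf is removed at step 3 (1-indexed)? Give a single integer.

Answer: 4

Derivation:
Step 1: current leaves = {2,3,4}. Remove leaf 2 (neighbor: 6).
Step 2: current leaves = {3,4,6}. Remove leaf 3 (neighbor: 8).
Step 3: current leaves = {4,6}. Remove leaf 4 (neighbor: 7).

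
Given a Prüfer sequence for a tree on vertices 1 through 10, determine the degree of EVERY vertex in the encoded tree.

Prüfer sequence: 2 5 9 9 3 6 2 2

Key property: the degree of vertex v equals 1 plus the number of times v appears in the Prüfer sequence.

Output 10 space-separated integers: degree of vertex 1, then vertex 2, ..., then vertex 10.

Answer: 1 4 2 1 2 2 1 1 3 1

Derivation:
p_1 = 2: count[2] becomes 1
p_2 = 5: count[5] becomes 1
p_3 = 9: count[9] becomes 1
p_4 = 9: count[9] becomes 2
p_5 = 3: count[3] becomes 1
p_6 = 6: count[6] becomes 1
p_7 = 2: count[2] becomes 2
p_8 = 2: count[2] becomes 3
Degrees (1 + count): deg[1]=1+0=1, deg[2]=1+3=4, deg[3]=1+1=2, deg[4]=1+0=1, deg[5]=1+1=2, deg[6]=1+1=2, deg[7]=1+0=1, deg[8]=1+0=1, deg[9]=1+2=3, deg[10]=1+0=1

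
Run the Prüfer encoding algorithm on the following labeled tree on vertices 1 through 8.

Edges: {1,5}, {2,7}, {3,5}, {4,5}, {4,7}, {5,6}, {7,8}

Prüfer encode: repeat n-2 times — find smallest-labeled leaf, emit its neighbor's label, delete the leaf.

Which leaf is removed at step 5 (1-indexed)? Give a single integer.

Step 1: current leaves = {1,2,3,6,8}. Remove leaf 1 (neighbor: 5).
Step 2: current leaves = {2,3,6,8}. Remove leaf 2 (neighbor: 7).
Step 3: current leaves = {3,6,8}. Remove leaf 3 (neighbor: 5).
Step 4: current leaves = {6,8}. Remove leaf 6 (neighbor: 5).
Step 5: current leaves = {5,8}. Remove leaf 5 (neighbor: 4).

Answer: 5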